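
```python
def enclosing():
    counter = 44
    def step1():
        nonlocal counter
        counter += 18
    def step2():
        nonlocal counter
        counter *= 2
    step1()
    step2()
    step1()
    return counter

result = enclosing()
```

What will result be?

Step 1: counter = 44.
Step 2: step1(): counter = 44 + 18 = 62.
Step 3: step2(): counter = 62 * 2 = 124.
Step 4: step1(): counter = 124 + 18 = 142. result = 142

The answer is 142.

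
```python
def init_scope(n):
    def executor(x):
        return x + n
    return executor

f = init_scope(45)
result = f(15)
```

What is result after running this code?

Step 1: init_scope(45) creates a closure that captures n = 45.
Step 2: f(15) calls the closure with x = 15, returning 15 + 45 = 60.
Step 3: result = 60

The answer is 60.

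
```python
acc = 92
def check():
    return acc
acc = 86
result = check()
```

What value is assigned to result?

Step 1: acc is first set to 92, then reassigned to 86.
Step 2: check() is called after the reassignment, so it looks up the current global acc = 86.
Step 3: result = 86

The answer is 86.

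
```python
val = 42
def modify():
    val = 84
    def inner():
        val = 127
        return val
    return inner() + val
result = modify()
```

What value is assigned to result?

Step 1: modify() has local val = 84. inner() has local val = 127.
Step 2: inner() returns its local val = 127.
Step 3: modify() returns 127 + its own val (84) = 211

The answer is 211.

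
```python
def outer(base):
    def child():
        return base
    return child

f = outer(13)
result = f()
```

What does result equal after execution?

Step 1: outer(13) creates closure capturing base = 13.
Step 2: f() returns the captured base = 13.
Step 3: result = 13

The answer is 13.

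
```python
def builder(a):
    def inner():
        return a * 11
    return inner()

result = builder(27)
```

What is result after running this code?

Step 1: builder(27) binds parameter a = 27.
Step 2: inner() accesses a = 27 from enclosing scope.
Step 3: result = 27 * 11 = 297

The answer is 297.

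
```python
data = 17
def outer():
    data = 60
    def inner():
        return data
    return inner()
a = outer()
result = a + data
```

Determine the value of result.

Step 1: outer() has local data = 60. inner() reads from enclosing.
Step 2: outer() returns 60. Global data = 17 unchanged.
Step 3: result = 60 + 17 = 77

The answer is 77.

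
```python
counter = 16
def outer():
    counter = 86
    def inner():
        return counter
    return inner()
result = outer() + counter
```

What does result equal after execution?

Step 1: Global counter = 16. outer() shadows with counter = 86.
Step 2: inner() returns enclosing counter = 86. outer() = 86.
Step 3: result = 86 + global counter (16) = 102

The answer is 102.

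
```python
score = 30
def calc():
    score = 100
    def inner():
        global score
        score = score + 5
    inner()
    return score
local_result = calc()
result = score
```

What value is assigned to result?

Step 1: Global score = 30. calc() creates local score = 100.
Step 2: inner() declares global score and adds 5: global score = 30 + 5 = 35.
Step 3: calc() returns its local score = 100 (unaffected by inner).
Step 4: result = global score = 35

The answer is 35.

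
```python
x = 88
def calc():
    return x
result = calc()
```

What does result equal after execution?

Step 1: x = 88 is defined in the global scope.
Step 2: calc() looks up x. No local x exists, so Python checks the global scope via LEGB rule and finds x = 88.
Step 3: result = 88

The answer is 88.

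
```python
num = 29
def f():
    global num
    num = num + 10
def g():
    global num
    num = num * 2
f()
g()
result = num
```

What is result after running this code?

Step 1: num = 29.
Step 2: f() adds 10: num = 29 + 10 = 39.
Step 3: g() doubles: num = 39 * 2 = 78.
Step 4: result = 78

The answer is 78.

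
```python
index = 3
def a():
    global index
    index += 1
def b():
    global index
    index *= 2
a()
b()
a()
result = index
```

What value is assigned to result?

Step 1: index = 3.
Step 2: a(): index = 3 + 1 = 4.
Step 3: b(): index = 4 * 2 = 8.
Step 4: a(): index = 8 + 1 = 9

The answer is 9.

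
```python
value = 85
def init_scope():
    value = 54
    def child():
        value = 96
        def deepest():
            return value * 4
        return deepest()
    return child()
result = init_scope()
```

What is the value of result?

Step 1: deepest() looks up value through LEGB: not local, finds value = 96 in enclosing child().
Step 2: Returns 96 * 4 = 384.
Step 3: result = 384

The answer is 384.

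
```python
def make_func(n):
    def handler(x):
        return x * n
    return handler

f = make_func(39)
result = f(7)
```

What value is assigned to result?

Step 1: make_func(39) creates a closure capturing n = 39.
Step 2: f(7) computes 7 * 39 = 273.
Step 3: result = 273

The answer is 273.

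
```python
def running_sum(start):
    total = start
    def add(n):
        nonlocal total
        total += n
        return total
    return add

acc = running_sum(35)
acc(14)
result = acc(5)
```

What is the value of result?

Step 1: running_sum(35) creates closure with total = 35.
Step 2: First acc(14): total = 35 + 14 = 49.
Step 3: Second acc(5): total = 49 + 5 = 54. result = 54

The answer is 54.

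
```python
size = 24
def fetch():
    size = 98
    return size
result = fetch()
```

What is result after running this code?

Step 1: Global size = 24.
Step 2: fetch() creates local size = 98, shadowing the global.
Step 3: Returns local size = 98. result = 98

The answer is 98.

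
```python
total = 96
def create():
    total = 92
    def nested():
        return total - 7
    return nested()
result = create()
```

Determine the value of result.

Step 1: create() shadows global total with total = 92.
Step 2: nested() finds total = 92 in enclosing scope, computes 92 - 7 = 85.
Step 3: result = 85

The answer is 85.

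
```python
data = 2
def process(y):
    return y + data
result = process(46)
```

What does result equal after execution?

Step 1: data = 2 is defined globally.
Step 2: process(46) uses parameter y = 46 and looks up data from global scope = 2.
Step 3: result = 46 + 2 = 48

The answer is 48.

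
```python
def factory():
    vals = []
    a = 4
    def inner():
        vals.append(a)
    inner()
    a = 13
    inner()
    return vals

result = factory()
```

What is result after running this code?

Step 1: a = 4. inner() appends current a to vals.
Step 2: First inner(): appends 4. Then a = 13.
Step 3: Second inner(): appends 13 (closure sees updated a). result = [4, 13]

The answer is [4, 13].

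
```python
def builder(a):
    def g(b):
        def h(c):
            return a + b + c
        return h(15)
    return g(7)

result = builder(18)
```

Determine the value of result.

Step 1: a = 18, b = 7, c = 15 across three nested scopes.
Step 2: h() accesses all three via LEGB rule.
Step 3: result = 18 + 7 + 15 = 40

The answer is 40.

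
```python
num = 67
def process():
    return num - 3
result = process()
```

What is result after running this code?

Step 1: num = 67 is defined globally.
Step 2: process() looks up num from global scope = 67, then computes 67 - 3 = 64.
Step 3: result = 64

The answer is 64.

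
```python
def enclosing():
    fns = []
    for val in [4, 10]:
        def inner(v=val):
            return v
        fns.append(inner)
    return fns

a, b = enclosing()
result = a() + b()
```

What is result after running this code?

Step 1: Default argument v=val captures val at each iteration.
Step 2: a() returns 4 (captured at first iteration), b() returns 10 (captured at second).
Step 3: result = 4 + 10 = 14

The answer is 14.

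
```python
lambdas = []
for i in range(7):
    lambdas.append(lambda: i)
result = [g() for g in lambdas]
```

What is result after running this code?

Step 1: All 7 lambdas share the same variable i.
Step 2: After the loop, i = 6.
Step 3: Each call returns 6. result = [6, 6, 6, 6, 6, 6, 6]

The answer is [6, 6, 6, 6, 6, 6, 6].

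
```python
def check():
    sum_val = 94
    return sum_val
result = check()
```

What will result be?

Step 1: check() defines sum_val = 94 in its local scope.
Step 2: return sum_val finds the local variable sum_val = 94.
Step 3: result = 94

The answer is 94.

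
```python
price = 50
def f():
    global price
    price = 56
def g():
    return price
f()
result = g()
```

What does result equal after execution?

Step 1: price = 50.
Step 2: f() sets global price = 56.
Step 3: g() reads global price = 56. result = 56

The answer is 56.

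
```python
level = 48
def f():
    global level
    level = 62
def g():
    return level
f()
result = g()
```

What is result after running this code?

Step 1: level = 48.
Step 2: f() sets global level = 62.
Step 3: g() reads global level = 62. result = 62

The answer is 62.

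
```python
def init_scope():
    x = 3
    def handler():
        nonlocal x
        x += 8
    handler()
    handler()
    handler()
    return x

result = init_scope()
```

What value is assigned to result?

Step 1: x starts at 3.
Step 2: handler() is called 3 times, each adding 8.
Step 3: x = 3 + 8 * 3 = 27

The answer is 27.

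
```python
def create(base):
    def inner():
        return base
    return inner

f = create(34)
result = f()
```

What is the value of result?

Step 1: create(34) creates closure capturing base = 34.
Step 2: f() returns the captured base = 34.
Step 3: result = 34

The answer is 34.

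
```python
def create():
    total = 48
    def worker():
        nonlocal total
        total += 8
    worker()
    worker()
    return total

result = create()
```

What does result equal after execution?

Step 1: total starts at 48.
Step 2: worker() is called 2 times, each adding 8.
Step 3: total = 48 + 8 * 2 = 64

The answer is 64.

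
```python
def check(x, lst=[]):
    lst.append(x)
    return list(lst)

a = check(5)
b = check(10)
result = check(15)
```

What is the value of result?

Step 1: Default list is shared. list() creates copies for return values.
Step 2: Internal list grows: [5] -> [5, 10] -> [5, 10, 15].
Step 3: result = [5, 10, 15]

The answer is [5, 10, 15].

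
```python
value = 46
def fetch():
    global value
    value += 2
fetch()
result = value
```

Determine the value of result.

Step 1: value = 46 globally.
Step 2: fetch() modifies global value: value += 2 = 48.
Step 3: result = 48

The answer is 48.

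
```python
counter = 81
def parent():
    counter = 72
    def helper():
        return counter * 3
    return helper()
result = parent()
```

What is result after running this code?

Step 1: parent() shadows global counter with counter = 72.
Step 2: helper() finds counter = 72 in enclosing scope, computes 72 * 3 = 216.
Step 3: result = 216

The answer is 216.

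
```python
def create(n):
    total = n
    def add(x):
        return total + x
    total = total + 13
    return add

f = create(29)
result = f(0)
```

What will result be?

Step 1: create(29) sets total = 29, then total = 29 + 13 = 42.
Step 2: Closures capture by reference, so add sees total = 42.
Step 3: f(0) returns 42 + 0 = 42

The answer is 42.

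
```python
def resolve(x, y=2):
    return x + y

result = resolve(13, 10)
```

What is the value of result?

Step 1: resolve(13, 10) overrides default y with 10.
Step 2: Returns 13 + 10 = 23.
Step 3: result = 23

The answer is 23.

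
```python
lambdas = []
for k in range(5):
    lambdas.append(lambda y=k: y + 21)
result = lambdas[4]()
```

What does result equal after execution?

Step 1: Default argument y=k captures k's value at definition time.
Step 2: lambdas[4] was defined when k = 4, so y defaults to 4.
Step 3: result = 4 + 21 = 25 (default arg fixes the late binding issue)

The answer is 25.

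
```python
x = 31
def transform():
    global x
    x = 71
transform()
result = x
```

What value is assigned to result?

Step 1: x = 31 globally.
Step 2: transform() declares global x and sets it to 71.
Step 3: After transform(), global x = 71. result = 71

The answer is 71.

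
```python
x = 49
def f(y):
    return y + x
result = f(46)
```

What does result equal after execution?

Step 1: x = 49 is defined globally.
Step 2: f(46) uses parameter y = 46 and looks up x from global scope = 49.
Step 3: result = 46 + 49 = 95

The answer is 95.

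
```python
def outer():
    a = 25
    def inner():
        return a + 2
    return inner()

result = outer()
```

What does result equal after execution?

Step 1: outer() defines a = 25.
Step 2: inner() reads a = 25 from enclosing scope, returns 25 + 2 = 27.
Step 3: result = 27

The answer is 27.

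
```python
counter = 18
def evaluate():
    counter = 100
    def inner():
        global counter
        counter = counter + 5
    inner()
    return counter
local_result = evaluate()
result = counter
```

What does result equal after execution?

Step 1: Global counter = 18. evaluate() creates local counter = 100.
Step 2: inner() declares global counter and adds 5: global counter = 18 + 5 = 23.
Step 3: evaluate() returns its local counter = 100 (unaffected by inner).
Step 4: result = global counter = 23

The answer is 23.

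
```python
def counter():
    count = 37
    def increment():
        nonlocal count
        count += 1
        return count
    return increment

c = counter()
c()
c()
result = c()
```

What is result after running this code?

Step 1: counter() creates closure with count = 37.
Step 2: Each c() call increments count via nonlocal. After 3 calls: 37 + 3 = 40.
Step 3: result = 40

The answer is 40.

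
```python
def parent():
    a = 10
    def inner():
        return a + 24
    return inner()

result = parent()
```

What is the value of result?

Step 1: parent() defines a = 10.
Step 2: inner() reads a = 10 from enclosing scope, returns 10 + 24 = 34.
Step 3: result = 34

The answer is 34.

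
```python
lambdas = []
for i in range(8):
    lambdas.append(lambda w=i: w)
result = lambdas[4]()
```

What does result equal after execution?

Step 1: Default argument w=i captures i's value at each iteration.
Step 2: lambdas[4] captured w = 4 when i was 4.
Step 3: result = 4

The answer is 4.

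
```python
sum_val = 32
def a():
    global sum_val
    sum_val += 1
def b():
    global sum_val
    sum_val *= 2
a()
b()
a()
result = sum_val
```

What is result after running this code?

Step 1: sum_val = 32.
Step 2: a(): sum_val = 32 + 1 = 33.
Step 3: b(): sum_val = 33 * 2 = 66.
Step 4: a(): sum_val = 66 + 1 = 67

The answer is 67.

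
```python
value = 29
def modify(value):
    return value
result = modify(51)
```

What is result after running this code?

Step 1: Global value = 29.
Step 2: modify(51) takes parameter value = 51, which shadows the global.
Step 3: result = 51

The answer is 51.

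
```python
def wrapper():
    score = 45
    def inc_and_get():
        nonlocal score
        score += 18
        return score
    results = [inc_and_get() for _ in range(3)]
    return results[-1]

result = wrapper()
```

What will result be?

Step 1: score = 45.
Step 2: Three calls to inc_and_get(), each adding 18.
Step 3: Last value = 45 + 18 * 3 = 99

The answer is 99.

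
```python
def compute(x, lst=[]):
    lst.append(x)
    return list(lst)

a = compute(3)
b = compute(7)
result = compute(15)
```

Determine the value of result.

Step 1: Default list is shared. list() creates copies for return values.
Step 2: Internal list grows: [3] -> [3, 7] -> [3, 7, 15].
Step 3: result = [3, 7, 15]

The answer is [3, 7, 15].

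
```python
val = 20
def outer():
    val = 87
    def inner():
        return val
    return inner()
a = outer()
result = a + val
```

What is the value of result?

Step 1: outer() has local val = 87. inner() reads from enclosing.
Step 2: outer() returns 87. Global val = 20 unchanged.
Step 3: result = 87 + 20 = 107

The answer is 107.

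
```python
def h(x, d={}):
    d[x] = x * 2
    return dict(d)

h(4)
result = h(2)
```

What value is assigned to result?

Step 1: Mutable default dict is shared across calls.
Step 2: First call adds 4: 8. Second call adds 2: 4.
Step 3: result = {4: 8, 2: 4}

The answer is {4: 8, 2: 4}.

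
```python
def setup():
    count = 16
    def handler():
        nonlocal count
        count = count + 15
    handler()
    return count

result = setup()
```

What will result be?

Step 1: setup() sets count = 16.
Step 2: handler() uses nonlocal to modify count in setup's scope: count = 16 + 15 = 31.
Step 3: setup() returns the modified count = 31

The answer is 31.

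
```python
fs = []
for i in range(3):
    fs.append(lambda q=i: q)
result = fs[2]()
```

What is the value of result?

Step 1: Default argument q=i captures i's value at each iteration.
Step 2: fs[2] captured q = 2 when i was 2.
Step 3: result = 2

The answer is 2.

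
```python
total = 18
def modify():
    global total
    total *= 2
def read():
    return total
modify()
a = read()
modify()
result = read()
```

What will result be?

Step 1: total = 18.
Step 2: First modify(): total = 18 * 2 = 36.
Step 3: Second modify(): total = 36 * 2 = 72.
Step 4: read() returns 72

The answer is 72.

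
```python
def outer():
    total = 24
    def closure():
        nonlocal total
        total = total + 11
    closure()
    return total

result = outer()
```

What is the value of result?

Step 1: outer() sets total = 24.
Step 2: closure() uses nonlocal to modify total in outer's scope: total = 24 + 11 = 35.
Step 3: outer() returns the modified total = 35

The answer is 35.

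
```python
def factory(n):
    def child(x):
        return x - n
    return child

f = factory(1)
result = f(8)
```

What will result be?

Step 1: factory(1) creates a closure capturing n = 1.
Step 2: f(8) computes 8 - 1 = 7.
Step 3: result = 7

The answer is 7.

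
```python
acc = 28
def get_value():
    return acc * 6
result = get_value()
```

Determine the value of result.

Step 1: acc = 28 is defined globally.
Step 2: get_value() looks up acc from global scope = 28, then computes 28 * 6 = 168.
Step 3: result = 168

The answer is 168.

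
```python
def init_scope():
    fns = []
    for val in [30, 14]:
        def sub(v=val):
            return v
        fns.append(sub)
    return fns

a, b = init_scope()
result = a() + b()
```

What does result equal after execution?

Step 1: Default argument v=val captures val at each iteration.
Step 2: a() returns 30 (captured at first iteration), b() returns 14 (captured at second).
Step 3: result = 30 + 14 = 44

The answer is 44.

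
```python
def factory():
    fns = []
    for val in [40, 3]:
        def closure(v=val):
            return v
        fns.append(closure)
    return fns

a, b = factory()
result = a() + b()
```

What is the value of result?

Step 1: Default argument v=val captures val at each iteration.
Step 2: a() returns 40 (captured at first iteration), b() returns 3 (captured at second).
Step 3: result = 40 + 3 = 43

The answer is 43.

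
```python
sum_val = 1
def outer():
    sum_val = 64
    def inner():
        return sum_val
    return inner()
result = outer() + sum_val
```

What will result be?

Step 1: Global sum_val = 1. outer() shadows with sum_val = 64.
Step 2: inner() returns enclosing sum_val = 64. outer() = 64.
Step 3: result = 64 + global sum_val (1) = 65

The answer is 65.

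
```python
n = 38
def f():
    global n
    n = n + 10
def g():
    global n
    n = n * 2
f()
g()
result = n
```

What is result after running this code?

Step 1: n = 38.
Step 2: f() adds 10: n = 38 + 10 = 48.
Step 3: g() doubles: n = 48 * 2 = 96.
Step 4: result = 96

The answer is 96.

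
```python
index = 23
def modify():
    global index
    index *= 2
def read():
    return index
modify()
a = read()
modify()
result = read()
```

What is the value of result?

Step 1: index = 23.
Step 2: First modify(): index = 23 * 2 = 46.
Step 3: Second modify(): index = 46 * 2 = 92.
Step 4: read() returns 92

The answer is 92.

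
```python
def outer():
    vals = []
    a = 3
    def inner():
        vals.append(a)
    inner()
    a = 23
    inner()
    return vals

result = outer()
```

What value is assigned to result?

Step 1: a = 3. inner() appends current a to vals.
Step 2: First inner(): appends 3. Then a = 23.
Step 3: Second inner(): appends 23 (closure sees updated a). result = [3, 23]

The answer is [3, 23].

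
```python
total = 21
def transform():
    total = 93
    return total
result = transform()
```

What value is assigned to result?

Step 1: Global total = 21.
Step 2: transform() creates local total = 93, shadowing the global.
Step 3: Returns local total = 93. result = 93

The answer is 93.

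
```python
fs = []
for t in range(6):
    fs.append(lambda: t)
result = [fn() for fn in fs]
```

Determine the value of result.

Step 1: All 6 lambdas share the same variable t.
Step 2: After the loop, t = 5.
Step 3: Each call returns 5. result = [5, 5, 5, 5, 5, 5]

The answer is [5, 5, 5, 5, 5, 5].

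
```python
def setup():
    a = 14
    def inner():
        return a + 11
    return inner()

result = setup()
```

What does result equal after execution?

Step 1: setup() defines a = 14.
Step 2: inner() reads a = 14 from enclosing scope, returns 14 + 11 = 25.
Step 3: result = 25

The answer is 25.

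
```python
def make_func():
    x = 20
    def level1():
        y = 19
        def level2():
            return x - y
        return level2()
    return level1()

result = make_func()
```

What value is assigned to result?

Step 1: x = 20 in make_func. y = 19 in level1.
Step 2: level2() reads x = 20 and y = 19 from enclosing scopes.
Step 3: result = 20 - 19 = 1

The answer is 1.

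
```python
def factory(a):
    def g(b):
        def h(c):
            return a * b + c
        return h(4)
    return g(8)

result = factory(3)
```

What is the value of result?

Step 1: a = 3, b = 8, c = 4.
Step 2: h() computes a * b + c = 3 * 8 + 4 = 28.
Step 3: result = 28

The answer is 28.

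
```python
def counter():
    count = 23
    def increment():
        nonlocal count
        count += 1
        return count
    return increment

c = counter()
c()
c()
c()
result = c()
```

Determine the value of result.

Step 1: counter() creates closure with count = 23.
Step 2: Each c() call increments count via nonlocal. After 4 calls: 23 + 4 = 27.
Step 3: result = 27

The answer is 27.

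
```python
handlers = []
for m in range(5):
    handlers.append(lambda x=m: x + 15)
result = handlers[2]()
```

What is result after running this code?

Step 1: Default argument x=m captures m's value at definition time.
Step 2: handlers[2] was defined when m = 2, so x defaults to 2.
Step 3: result = 2 + 15 = 17 (default arg fixes the late binding issue)

The answer is 17.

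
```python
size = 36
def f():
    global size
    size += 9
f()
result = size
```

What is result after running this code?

Step 1: size = 36 globally.
Step 2: f() modifies global size: size += 9 = 45.
Step 3: result = 45

The answer is 45.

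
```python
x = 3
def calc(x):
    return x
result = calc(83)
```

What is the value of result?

Step 1: Global x = 3.
Step 2: calc(83) takes parameter x = 83, which shadows the global.
Step 3: result = 83

The answer is 83.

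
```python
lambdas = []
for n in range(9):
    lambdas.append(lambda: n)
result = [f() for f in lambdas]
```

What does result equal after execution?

Step 1: All 9 lambdas share the same variable n.
Step 2: After the loop, n = 8.
Step 3: Each call returns 8. result = [8, 8, 8, 8, 8, 8, 8, 8, 8]

The answer is [8, 8, 8, 8, 8, 8, 8, 8, 8].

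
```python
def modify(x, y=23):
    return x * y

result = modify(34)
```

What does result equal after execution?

Step 1: modify(34) uses default y = 23.
Step 2: Returns 34 * 23 = 782.
Step 3: result = 782

The answer is 782.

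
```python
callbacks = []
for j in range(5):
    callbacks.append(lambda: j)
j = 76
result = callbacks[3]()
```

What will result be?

Step 1: Lambdas capture the variable j by reference, not by value.
Step 2: After the loop, j is reassigned to 76.
Step 3: callbacks[3]() looks up the current j = 76. result = 76

The answer is 76.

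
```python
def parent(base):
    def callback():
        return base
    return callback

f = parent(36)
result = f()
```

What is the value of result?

Step 1: parent(36) creates closure capturing base = 36.
Step 2: f() returns the captured base = 36.
Step 3: result = 36

The answer is 36.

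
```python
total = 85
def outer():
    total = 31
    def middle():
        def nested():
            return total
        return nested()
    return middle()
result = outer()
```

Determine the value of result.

Step 1: outer() defines total = 31. middle() and nested() have no local total.
Step 2: nested() checks local (none), enclosing middle() (none), enclosing outer() and finds total = 31.
Step 3: result = 31

The answer is 31.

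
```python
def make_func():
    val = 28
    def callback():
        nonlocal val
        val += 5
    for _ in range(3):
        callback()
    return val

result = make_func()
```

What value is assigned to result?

Step 1: val = 28.
Step 2: callback() is called 3 times in a loop, each adding 5 via nonlocal.
Step 3: val = 28 + 5 * 3 = 43

The answer is 43.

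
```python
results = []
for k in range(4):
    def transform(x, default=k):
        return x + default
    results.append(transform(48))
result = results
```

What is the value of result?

Step 1: Default argument default=k is evaluated at function definition time.
Step 2: Each iteration creates transform with default = current k value.
Step 3: transform(48) returns 48 + default. results = [48, 49, 50, 51]

The answer is [48, 49, 50, 51].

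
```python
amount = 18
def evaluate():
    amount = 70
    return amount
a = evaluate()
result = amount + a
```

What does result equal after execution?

Step 1: Global amount = 18. evaluate() returns local amount = 70.
Step 2: a = 70. Global amount still = 18.
Step 3: result = 18 + 70 = 88

The answer is 88.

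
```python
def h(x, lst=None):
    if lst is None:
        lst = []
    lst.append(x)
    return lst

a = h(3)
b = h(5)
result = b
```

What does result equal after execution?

Step 1: None default with guard creates a NEW list each call.
Step 2: a = [3] (fresh list). b = [5] (another fresh list).
Step 3: result = [5] (this is the fix for mutable default)

The answer is [5].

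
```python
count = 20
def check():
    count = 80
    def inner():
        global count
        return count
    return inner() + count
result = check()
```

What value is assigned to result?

Step 1: Global count = 20. check() shadows with local count = 80.
Step 2: inner() uses global keyword, so inner() returns global count = 20.
Step 3: check() returns 20 + 80 = 100

The answer is 100.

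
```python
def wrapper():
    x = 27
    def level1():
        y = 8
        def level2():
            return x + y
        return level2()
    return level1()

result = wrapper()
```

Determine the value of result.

Step 1: x = 27 in wrapper. y = 8 in level1.
Step 2: level2() reads x = 27 and y = 8 from enclosing scopes.
Step 3: result = 27 + 8 = 35

The answer is 35.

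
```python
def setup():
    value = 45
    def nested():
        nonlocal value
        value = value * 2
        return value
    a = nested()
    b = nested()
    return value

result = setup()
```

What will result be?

Step 1: value starts at 45.
Step 2: First nested(): value = 45 * 2 = 90.
Step 3: Second nested(): value = 90 * 2 = 180.
Step 4: result = 180

The answer is 180.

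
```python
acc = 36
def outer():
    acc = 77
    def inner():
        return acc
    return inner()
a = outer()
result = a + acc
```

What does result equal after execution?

Step 1: outer() has local acc = 77. inner() reads from enclosing.
Step 2: outer() returns 77. Global acc = 36 unchanged.
Step 3: result = 77 + 36 = 113

The answer is 113.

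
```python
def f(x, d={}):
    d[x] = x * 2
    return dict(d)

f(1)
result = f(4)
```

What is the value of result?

Step 1: Mutable default dict is shared across calls.
Step 2: First call adds 1: 2. Second call adds 4: 8.
Step 3: result = {1: 2, 4: 8}

The answer is {1: 2, 4: 8}.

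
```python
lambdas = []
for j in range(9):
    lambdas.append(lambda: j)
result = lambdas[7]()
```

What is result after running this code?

Step 1: The loop creates 9 lambdas, all referencing the same variable j.
Step 2: After the loop, j = 8 (final value).
Step 3: lambdas[7]() looks up j at call time and finds 8. This is the late binding gotcha. result = 8

The answer is 8.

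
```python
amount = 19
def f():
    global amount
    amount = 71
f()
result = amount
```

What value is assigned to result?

Step 1: amount = 19 globally.
Step 2: f() declares global amount and sets it to 71.
Step 3: After f(), global amount = 71. result = 71

The answer is 71.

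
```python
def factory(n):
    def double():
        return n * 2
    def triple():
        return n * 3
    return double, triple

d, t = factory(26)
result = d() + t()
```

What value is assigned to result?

Step 1: Both closures capture the same n = 26.
Step 2: d() = 26 * 2 = 52, t() = 26 * 3 = 78.
Step 3: result = 52 + 78 = 130

The answer is 130.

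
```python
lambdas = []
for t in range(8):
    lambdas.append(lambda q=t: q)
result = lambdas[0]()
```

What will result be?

Step 1: Default argument q=t captures t's value at each iteration.
Step 2: lambdas[0] captured q = 0 when t was 0.
Step 3: result = 0

The answer is 0.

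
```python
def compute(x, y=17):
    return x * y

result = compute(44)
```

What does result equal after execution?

Step 1: compute(44) uses default y = 17.
Step 2: Returns 44 * 17 = 748.
Step 3: result = 748

The answer is 748.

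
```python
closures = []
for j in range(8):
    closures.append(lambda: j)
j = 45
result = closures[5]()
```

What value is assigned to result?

Step 1: Lambdas capture the variable j by reference, not by value.
Step 2: After the loop, j is reassigned to 45.
Step 3: closures[5]() looks up the current j = 45. result = 45

The answer is 45.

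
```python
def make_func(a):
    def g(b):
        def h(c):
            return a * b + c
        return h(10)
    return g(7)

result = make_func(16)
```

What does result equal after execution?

Step 1: a = 16, b = 7, c = 10.
Step 2: h() computes a * b + c = 16 * 7 + 10 = 122.
Step 3: result = 122

The answer is 122.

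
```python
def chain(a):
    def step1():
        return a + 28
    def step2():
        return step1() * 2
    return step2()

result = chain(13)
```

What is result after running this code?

Step 1: chain(13) captures a = 13.
Step 2: step2() calls step1() which returns 13 + 28 = 41.
Step 3: step2() returns 41 * 2 = 82

The answer is 82.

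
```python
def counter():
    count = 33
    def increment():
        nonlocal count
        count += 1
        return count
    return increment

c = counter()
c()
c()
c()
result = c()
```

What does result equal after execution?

Step 1: counter() creates closure with count = 33.
Step 2: Each c() call increments count via nonlocal. After 4 calls: 33 + 4 = 37.
Step 3: result = 37

The answer is 37.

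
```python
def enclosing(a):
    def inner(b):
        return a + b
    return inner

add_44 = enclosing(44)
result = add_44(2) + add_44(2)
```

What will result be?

Step 1: add_44 captures a = 44.
Step 2: add_44(2) = 44 + 2 = 46, called twice.
Step 3: result = 46 + 46 = 92

The answer is 92.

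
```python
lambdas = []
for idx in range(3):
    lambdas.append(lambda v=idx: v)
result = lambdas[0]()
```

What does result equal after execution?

Step 1: Default argument v=idx captures idx's value at each iteration.
Step 2: lambdas[0] captured v = 0 when idx was 0.
Step 3: result = 0

The answer is 0.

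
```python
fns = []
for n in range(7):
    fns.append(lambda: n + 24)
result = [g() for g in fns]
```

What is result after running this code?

Step 1: All lambdas capture n by reference. After the loop, n = 6.
Step 2: Each call returns 6 + 24 = 30.
Step 3: result = [30, 30, 30, 30, 30, 30, 30]

The answer is [30, 30, 30, 30, 30, 30, 30].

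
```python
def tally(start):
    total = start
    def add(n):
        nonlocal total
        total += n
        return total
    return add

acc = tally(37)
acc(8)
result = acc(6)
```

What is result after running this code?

Step 1: tally(37) creates closure with total = 37.
Step 2: First acc(8): total = 37 + 8 = 45.
Step 3: Second acc(6): total = 45 + 6 = 51. result = 51

The answer is 51.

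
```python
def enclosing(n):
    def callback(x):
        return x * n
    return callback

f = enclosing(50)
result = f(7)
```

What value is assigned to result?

Step 1: enclosing(50) creates a closure capturing n = 50.
Step 2: f(7) computes 7 * 50 = 350.
Step 3: result = 350

The answer is 350.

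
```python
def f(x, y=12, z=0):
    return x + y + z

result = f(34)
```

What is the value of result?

Step 1: f(34) uses defaults y = 12, z = 0.
Step 2: Returns 34 + 12 + 0 = 46.
Step 3: result = 46

The answer is 46.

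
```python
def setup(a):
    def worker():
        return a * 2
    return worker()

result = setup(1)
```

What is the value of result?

Step 1: setup(1) binds parameter a = 1.
Step 2: worker() accesses a = 1 from enclosing scope.
Step 3: result = 1 * 2 = 2

The answer is 2.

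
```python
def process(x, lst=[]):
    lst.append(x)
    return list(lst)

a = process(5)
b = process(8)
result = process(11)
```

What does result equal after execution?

Step 1: Default list is shared. list() creates copies for return values.
Step 2: Internal list grows: [5] -> [5, 8] -> [5, 8, 11].
Step 3: result = [5, 8, 11]

The answer is [5, 8, 11].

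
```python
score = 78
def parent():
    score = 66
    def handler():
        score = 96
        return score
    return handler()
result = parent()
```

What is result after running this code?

Step 1: Three scopes define score: global (78), parent (66), handler (96).
Step 2: handler() has its own local score = 96, which shadows both enclosing and global.
Step 3: result = 96 (local wins in LEGB)

The answer is 96.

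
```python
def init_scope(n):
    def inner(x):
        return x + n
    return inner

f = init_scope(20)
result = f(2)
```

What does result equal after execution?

Step 1: init_scope(20) creates a closure that captures n = 20.
Step 2: f(2) calls the closure with x = 2, returning 2 + 20 = 22.
Step 3: result = 22

The answer is 22.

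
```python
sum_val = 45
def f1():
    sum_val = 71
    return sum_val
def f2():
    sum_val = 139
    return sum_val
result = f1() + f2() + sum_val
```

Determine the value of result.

Step 1: Each function shadows global sum_val with its own local.
Step 2: f1() returns 71, f2() returns 139.
Step 3: Global sum_val = 45 is unchanged. result = 71 + 139 + 45 = 255

The answer is 255.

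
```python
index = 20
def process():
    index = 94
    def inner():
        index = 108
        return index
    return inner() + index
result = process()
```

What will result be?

Step 1: process() has local index = 94. inner() has local index = 108.
Step 2: inner() returns its local index = 108.
Step 3: process() returns 108 + its own index (94) = 202

The answer is 202.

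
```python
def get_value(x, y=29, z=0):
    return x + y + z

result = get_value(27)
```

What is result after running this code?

Step 1: get_value(27) uses defaults y = 29, z = 0.
Step 2: Returns 27 + 29 + 0 = 56.
Step 3: result = 56

The answer is 56.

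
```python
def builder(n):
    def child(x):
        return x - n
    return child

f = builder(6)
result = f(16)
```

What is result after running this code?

Step 1: builder(6) creates a closure capturing n = 6.
Step 2: f(16) computes 16 - 6 = 10.
Step 3: result = 10

The answer is 10.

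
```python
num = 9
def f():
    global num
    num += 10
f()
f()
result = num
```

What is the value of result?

Step 1: num = 9.
Step 2: First f(): num = 9 + 10 = 19.
Step 3: Second f(): num = 19 + 10 = 29. result = 29

The answer is 29.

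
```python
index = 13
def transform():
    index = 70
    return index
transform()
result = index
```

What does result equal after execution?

Step 1: index = 13 globally.
Step 2: transform() creates a LOCAL index = 70 (no global keyword!).
Step 3: The global index is unchanged. result = 13

The answer is 13.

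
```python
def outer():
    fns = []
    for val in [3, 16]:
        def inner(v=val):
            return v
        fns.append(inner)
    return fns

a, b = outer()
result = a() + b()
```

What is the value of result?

Step 1: Default argument v=val captures val at each iteration.
Step 2: a() returns 3 (captured at first iteration), b() returns 16 (captured at second).
Step 3: result = 3 + 16 = 19

The answer is 19.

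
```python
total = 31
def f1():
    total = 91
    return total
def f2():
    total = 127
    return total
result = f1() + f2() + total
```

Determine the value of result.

Step 1: Each function shadows global total with its own local.
Step 2: f1() returns 91, f2() returns 127.
Step 3: Global total = 31 is unchanged. result = 91 + 127 + 31 = 249

The answer is 249.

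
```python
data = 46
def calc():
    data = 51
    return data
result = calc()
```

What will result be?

Step 1: Global data = 46.
Step 2: calc() creates local data = 51, shadowing the global.
Step 3: Returns local data = 51. result = 51

The answer is 51.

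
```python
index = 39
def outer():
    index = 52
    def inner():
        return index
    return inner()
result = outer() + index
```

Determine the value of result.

Step 1: Global index = 39. outer() shadows with index = 52.
Step 2: inner() returns enclosing index = 52. outer() = 52.
Step 3: result = 52 + global index (39) = 91

The answer is 91.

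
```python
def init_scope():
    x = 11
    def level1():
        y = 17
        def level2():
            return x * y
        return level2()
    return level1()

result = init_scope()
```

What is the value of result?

Step 1: x = 11 in init_scope. y = 17 in level1.
Step 2: level2() reads x = 11 and y = 17 from enclosing scopes.
Step 3: result = 11 * 17 = 187

The answer is 187.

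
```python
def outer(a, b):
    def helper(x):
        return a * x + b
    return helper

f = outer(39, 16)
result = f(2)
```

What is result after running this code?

Step 1: outer(39, 16) captures a = 39, b = 16.
Step 2: f(2) computes 39 * 2 + 16 = 94.
Step 3: result = 94

The answer is 94.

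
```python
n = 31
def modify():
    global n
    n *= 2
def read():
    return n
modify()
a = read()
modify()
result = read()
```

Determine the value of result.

Step 1: n = 31.
Step 2: First modify(): n = 31 * 2 = 62.
Step 3: Second modify(): n = 62 * 2 = 124.
Step 4: read() returns 124

The answer is 124.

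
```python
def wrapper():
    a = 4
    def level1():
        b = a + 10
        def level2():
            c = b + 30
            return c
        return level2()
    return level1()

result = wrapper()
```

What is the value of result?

Step 1: a = 4. b = a + 10 = 14.
Step 2: c = b + 30 = 14 + 30 = 44.
Step 3: result = 44

The answer is 44.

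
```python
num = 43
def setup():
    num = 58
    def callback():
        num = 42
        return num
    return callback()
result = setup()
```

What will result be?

Step 1: Three scopes define num: global (43), setup (58), callback (42).
Step 2: callback() has its own local num = 42, which shadows both enclosing and global.
Step 3: result = 42 (local wins in LEGB)

The answer is 42.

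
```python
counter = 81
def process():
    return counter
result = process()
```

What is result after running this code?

Step 1: counter = 81 is defined in the global scope.
Step 2: process() looks up counter. No local counter exists, so Python checks the global scope via LEGB rule and finds counter = 81.
Step 3: result = 81

The answer is 81.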